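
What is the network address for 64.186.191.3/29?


IP:   01000000.10111010.10111111.00000011
Mask: 11111111.11111111.11111111.11111000
AND operation:
Net:  01000000.10111010.10111111.00000000
Network: 64.186.191.0/29


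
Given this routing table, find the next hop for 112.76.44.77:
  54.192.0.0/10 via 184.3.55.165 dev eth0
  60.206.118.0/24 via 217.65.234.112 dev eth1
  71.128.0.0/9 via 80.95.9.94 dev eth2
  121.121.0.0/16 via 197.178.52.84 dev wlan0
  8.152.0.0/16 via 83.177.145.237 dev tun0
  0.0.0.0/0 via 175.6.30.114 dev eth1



Longest prefix match for 112.76.44.77:
  /10 54.192.0.0: no
  /24 60.206.118.0: no
  /9 71.128.0.0: no
  /16 121.121.0.0: no
  /16 8.152.0.0: no
  /0 0.0.0.0: MATCH
Selected: next-hop 175.6.30.114 via eth1 (matched /0)


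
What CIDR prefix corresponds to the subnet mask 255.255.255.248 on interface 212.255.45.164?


Binary: 11111111.11111111.11111111.11111000
Count leading 1s
Prefix: /29


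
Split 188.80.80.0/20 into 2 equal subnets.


New prefix = 20 + 1 = 21
Each subnet has 2048 addresses
  188.80.80.0/21
  188.80.88.0/21
Subnets: 188.80.80.0/21, 188.80.88.0/21


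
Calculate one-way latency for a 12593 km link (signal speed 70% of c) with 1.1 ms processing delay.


Speed = 0.7 * 3e5 km/s = 210000 km/s
Propagation delay = 12593 / 210000 = 0.06 s = 59.9667 ms
Processing delay = 1.1 ms
Total one-way latency = 61.0667 ms


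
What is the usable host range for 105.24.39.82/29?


Network: 105.24.39.80
Broadcast: 105.24.39.87
First usable = network + 1
Last usable = broadcast - 1
Range: 105.24.39.81 to 105.24.39.86


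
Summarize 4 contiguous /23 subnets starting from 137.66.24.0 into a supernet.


Original prefix: /23
Number of subnets: 4 = 2^2
New prefix = 23 - 2 = 21
Supernet: 137.66.24.0/21


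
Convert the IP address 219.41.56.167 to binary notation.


219 = 11011011
41 = 00101001
56 = 00111000
167 = 10100111
Binary: 11011011.00101001.00111000.10100111


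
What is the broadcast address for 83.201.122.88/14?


Network: 83.200.0.0/14
Host bits = 18
Set all host bits to 1:
Broadcast: 83.203.255.255


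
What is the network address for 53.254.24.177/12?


IP:   00110101.11111110.00011000.10110001
Mask: 11111111.11110000.00000000.00000000
AND operation:
Net:  00110101.11110000.00000000.00000000
Network: 53.240.0.0/12


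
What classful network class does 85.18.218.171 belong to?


First octet: 85
Binary: 01010101
0xxxxxxx -> Class A (1-126)
Class A, default mask 255.0.0.0 (/8)


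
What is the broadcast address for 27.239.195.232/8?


Network: 27.0.0.0/8
Host bits = 24
Set all host bits to 1:
Broadcast: 27.255.255.255


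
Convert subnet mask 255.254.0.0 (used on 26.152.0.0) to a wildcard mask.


Subnet mask: 255.254.0.0
Wildcard = 255.255.255.255 - subnet mask
255 - 255 = 0
255 - 254 = 1
255 - 0 = 255
255 - 0 = 255
Wildcard: 0.1.255.255


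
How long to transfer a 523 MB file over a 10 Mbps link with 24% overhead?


Effective throughput = 10 * (1 - 24/100) = 7.6 Mbps
File size in Mb = 523 * 8 = 4184 Mb
Time = 4184 / 7.6
Time = 550.5263 seconds


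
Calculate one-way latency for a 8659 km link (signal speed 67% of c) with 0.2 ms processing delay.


Speed = 0.67 * 3e5 km/s = 201000 km/s
Propagation delay = 8659 / 201000 = 0.0431 s = 43.0796 ms
Processing delay = 0.2 ms
Total one-way latency = 43.2796 ms


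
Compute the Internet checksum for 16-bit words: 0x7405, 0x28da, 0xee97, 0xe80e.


Sum all words (with carry folding):
+ 0x7405 = 0x7405
+ 0x28da = 0x9cdf
+ 0xee97 = 0x8b77
+ 0xe80e = 0x7386
One's complement: ~0x7386
Checksum = 0x8c79


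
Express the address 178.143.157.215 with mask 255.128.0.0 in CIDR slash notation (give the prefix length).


Binary: 11111111.10000000.00000000.00000000
Count leading 1s
Prefix: /9


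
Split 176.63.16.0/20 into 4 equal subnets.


New prefix = 20 + 2 = 22
Each subnet has 1024 addresses
  176.63.16.0/22
  176.63.20.0/22
  176.63.24.0/22
  176.63.28.0/22
Subnets: 176.63.16.0/22, 176.63.20.0/22, 176.63.24.0/22, 176.63.28.0/22


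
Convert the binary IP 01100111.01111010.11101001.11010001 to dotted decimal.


01100111 = 103
01111010 = 122
11101001 = 233
11010001 = 209
IP: 103.122.233.209


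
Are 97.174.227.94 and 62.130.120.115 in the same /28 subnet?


Mask: 255.255.255.240
97.174.227.94 AND mask = 97.174.227.80
62.130.120.115 AND mask = 62.130.120.112
No, different subnets (97.174.227.80 vs 62.130.120.112)


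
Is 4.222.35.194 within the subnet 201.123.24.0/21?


Subnet network: 201.123.24.0
Test IP AND mask: 4.222.32.0
No, 4.222.35.194 is not in 201.123.24.0/21


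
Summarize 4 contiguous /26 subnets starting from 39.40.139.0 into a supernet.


Original prefix: /26
Number of subnets: 4 = 2^2
New prefix = 26 - 2 = 24
Supernet: 39.40.139.0/24


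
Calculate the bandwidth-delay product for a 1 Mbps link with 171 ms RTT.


BDP = bandwidth * RTT
= 1 Mbps * 171 ms
= 1 * 1e6 * 171 / 1000 bits
= 171000 bits
= 21375 bytes
= 20.874 KB
BDP = 171000 bits (21375 bytes)


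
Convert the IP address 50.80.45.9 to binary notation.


50 = 00110010
80 = 01010000
45 = 00101101
9 = 00001001
Binary: 00110010.01010000.00101101.00001001


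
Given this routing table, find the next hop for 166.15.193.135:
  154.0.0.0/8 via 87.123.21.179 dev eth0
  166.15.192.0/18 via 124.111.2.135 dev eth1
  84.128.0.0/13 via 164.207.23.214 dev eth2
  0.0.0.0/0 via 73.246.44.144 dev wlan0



Longest prefix match for 166.15.193.135:
  /8 154.0.0.0: no
  /18 166.15.192.0: MATCH
  /13 84.128.0.0: no
  /0 0.0.0.0: MATCH
Selected: next-hop 124.111.2.135 via eth1 (matched /18)


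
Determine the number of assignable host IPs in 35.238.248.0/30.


Host bits = 32 - 30 = 2
Total addresses = 2^2 = 4
Usable = total - 2 (network and broadcast)
Usable hosts: 2


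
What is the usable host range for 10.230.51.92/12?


Network: 10.224.0.0
Broadcast: 10.239.255.255
First usable = network + 1
Last usable = broadcast - 1
Range: 10.224.0.1 to 10.239.255.254


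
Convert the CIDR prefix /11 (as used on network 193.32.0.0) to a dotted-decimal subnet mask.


/11 means 11 network bits, 21 host bits
Binary: 11111111111000000000000000000000
Mask: 255.224.0.0


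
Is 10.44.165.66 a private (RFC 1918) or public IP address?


RFC 1918 private ranges:
  10.0.0.0/8 (10.0.0.0 - 10.255.255.255)
  172.16.0.0/12 (172.16.0.0 - 172.31.255.255)
  192.168.0.0/16 (192.168.0.0 - 192.168.255.255)
Private (in 10.0.0.0/8)


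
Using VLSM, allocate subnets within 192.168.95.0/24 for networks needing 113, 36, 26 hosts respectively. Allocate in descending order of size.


113 hosts -> /25 (126 usable): 192.168.95.0/25
36 hosts -> /26 (62 usable): 192.168.95.128/26
26 hosts -> /27 (30 usable): 192.168.95.192/27
Allocation: 192.168.95.0/25 (113 hosts, 126 usable); 192.168.95.128/26 (36 hosts, 62 usable); 192.168.95.192/27 (26 hosts, 30 usable)


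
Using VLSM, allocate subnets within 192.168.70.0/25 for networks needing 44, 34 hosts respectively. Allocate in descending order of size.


44 hosts -> /26 (62 usable): 192.168.70.0/26
34 hosts -> /26 (62 usable): 192.168.70.64/26
Allocation: 192.168.70.0/26 (44 hosts, 62 usable); 192.168.70.64/26 (34 hosts, 62 usable)


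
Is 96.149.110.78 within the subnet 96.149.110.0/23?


Subnet network: 96.149.110.0
Test IP AND mask: 96.149.110.0
Yes, 96.149.110.78 is in 96.149.110.0/23


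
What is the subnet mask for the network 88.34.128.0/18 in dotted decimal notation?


/18 means 18 network bits, 14 host bits
Binary: 11111111111111111100000000000000
Mask: 255.255.192.0


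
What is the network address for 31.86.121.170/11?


IP:   00011111.01010110.01111001.10101010
Mask: 11111111.11100000.00000000.00000000
AND operation:
Net:  00011111.01000000.00000000.00000000
Network: 31.64.0.0/11


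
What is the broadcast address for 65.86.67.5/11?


Network: 65.64.0.0/11
Host bits = 21
Set all host bits to 1:
Broadcast: 65.95.255.255


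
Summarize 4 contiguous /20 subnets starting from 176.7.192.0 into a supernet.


Original prefix: /20
Number of subnets: 4 = 2^2
New prefix = 20 - 2 = 18
Supernet: 176.7.192.0/18


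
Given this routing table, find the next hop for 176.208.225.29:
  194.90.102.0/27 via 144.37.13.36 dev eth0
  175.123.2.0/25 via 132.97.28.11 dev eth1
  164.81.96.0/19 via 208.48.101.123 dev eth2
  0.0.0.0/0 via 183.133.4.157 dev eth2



Longest prefix match for 176.208.225.29:
  /27 194.90.102.0: no
  /25 175.123.2.0: no
  /19 164.81.96.0: no
  /0 0.0.0.0: MATCH
Selected: next-hop 183.133.4.157 via eth2 (matched /0)


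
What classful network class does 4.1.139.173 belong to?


First octet: 4
Binary: 00000100
0xxxxxxx -> Class A (1-126)
Class A, default mask 255.0.0.0 (/8)


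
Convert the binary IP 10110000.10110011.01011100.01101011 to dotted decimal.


10110000 = 176
10110011 = 179
01011100 = 92
01101011 = 107
IP: 176.179.92.107


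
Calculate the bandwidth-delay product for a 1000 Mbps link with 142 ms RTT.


BDP = bandwidth * RTT
= 1000 Mbps * 142 ms
= 1000 * 1e6 * 142 / 1000 bits
= 142000000 bits
= 17750000 bytes
= 17333.9844 KB
BDP = 142000000 bits (17750000 bytes)


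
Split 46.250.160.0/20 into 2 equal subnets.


New prefix = 20 + 1 = 21
Each subnet has 2048 addresses
  46.250.160.0/21
  46.250.168.0/21
Subnets: 46.250.160.0/21, 46.250.168.0/21


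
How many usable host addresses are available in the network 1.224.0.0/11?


Host bits = 32 - 11 = 21
Total addresses = 2^21 = 2097152
Usable = total - 2 (network and broadcast)
Usable hosts: 2097150


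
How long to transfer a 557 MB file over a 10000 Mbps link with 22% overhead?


Effective throughput = 10000 * (1 - 22/100) = 7800 Mbps
File size in Mb = 557 * 8 = 4456 Mb
Time = 4456 / 7800
Time = 0.5713 seconds


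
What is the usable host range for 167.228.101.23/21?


Network: 167.228.96.0
Broadcast: 167.228.103.255
First usable = network + 1
Last usable = broadcast - 1
Range: 167.228.96.1 to 167.228.103.254


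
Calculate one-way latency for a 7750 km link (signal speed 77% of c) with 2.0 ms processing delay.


Speed = 0.77 * 3e5 km/s = 231000 km/s
Propagation delay = 7750 / 231000 = 0.0335 s = 33.5498 ms
Processing delay = 2.0 ms
Total one-way latency = 35.5498 ms


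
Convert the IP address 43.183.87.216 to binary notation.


43 = 00101011
183 = 10110111
87 = 01010111
216 = 11011000
Binary: 00101011.10110111.01010111.11011000


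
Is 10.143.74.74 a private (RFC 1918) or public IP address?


RFC 1918 private ranges:
  10.0.0.0/8 (10.0.0.0 - 10.255.255.255)
  172.16.0.0/12 (172.16.0.0 - 172.31.255.255)
  192.168.0.0/16 (192.168.0.0 - 192.168.255.255)
Private (in 10.0.0.0/8)


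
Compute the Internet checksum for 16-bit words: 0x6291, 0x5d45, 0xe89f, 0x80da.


Sum all words (with carry folding):
+ 0x6291 = 0x6291
+ 0x5d45 = 0xbfd6
+ 0xe89f = 0xa876
+ 0x80da = 0x2951
One's complement: ~0x2951
Checksum = 0xd6ae


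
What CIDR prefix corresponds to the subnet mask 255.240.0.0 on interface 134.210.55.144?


Binary: 11111111.11110000.00000000.00000000
Count leading 1s
Prefix: /12


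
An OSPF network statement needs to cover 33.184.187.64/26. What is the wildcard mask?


Subnet mask: 255.255.255.192
Wildcard = 255.255.255.255 - subnet mask
255 - 255 = 0
255 - 255 = 0
255 - 255 = 0
255 - 192 = 63
Wildcard: 0.0.0.63


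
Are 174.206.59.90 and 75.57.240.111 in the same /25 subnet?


Mask: 255.255.255.128
174.206.59.90 AND mask = 174.206.59.0
75.57.240.111 AND mask = 75.57.240.0
No, different subnets (174.206.59.0 vs 75.57.240.0)


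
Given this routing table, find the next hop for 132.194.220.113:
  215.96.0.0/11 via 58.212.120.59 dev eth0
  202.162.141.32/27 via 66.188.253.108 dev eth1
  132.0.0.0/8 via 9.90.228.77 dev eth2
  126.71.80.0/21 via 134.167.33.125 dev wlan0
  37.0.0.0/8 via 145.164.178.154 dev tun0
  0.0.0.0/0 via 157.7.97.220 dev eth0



Longest prefix match for 132.194.220.113:
  /11 215.96.0.0: no
  /27 202.162.141.32: no
  /8 132.0.0.0: MATCH
  /21 126.71.80.0: no
  /8 37.0.0.0: no
  /0 0.0.0.0: MATCH
Selected: next-hop 9.90.228.77 via eth2 (matched /8)


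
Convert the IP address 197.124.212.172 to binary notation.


197 = 11000101
124 = 01111100
212 = 11010100
172 = 10101100
Binary: 11000101.01111100.11010100.10101100


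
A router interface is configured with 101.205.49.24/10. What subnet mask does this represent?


/10 means 10 network bits, 22 host bits
Binary: 11111111110000000000000000000000
Mask: 255.192.0.0


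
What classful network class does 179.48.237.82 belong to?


First octet: 179
Binary: 10110011
10xxxxxx -> Class B (128-191)
Class B, default mask 255.255.0.0 (/16)


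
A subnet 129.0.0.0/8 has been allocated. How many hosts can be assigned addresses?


Host bits = 32 - 8 = 24
Total addresses = 2^24 = 16777216
Usable = total - 2 (network and broadcast)
Usable hosts: 16777214


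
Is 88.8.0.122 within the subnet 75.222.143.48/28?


Subnet network: 75.222.143.48
Test IP AND mask: 88.8.0.112
No, 88.8.0.122 is not in 75.222.143.48/28


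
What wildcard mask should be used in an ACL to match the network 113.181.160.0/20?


Subnet mask: 255.255.240.0
Wildcard = 255.255.255.255 - subnet mask
255 - 255 = 0
255 - 255 = 0
255 - 240 = 15
255 - 0 = 255
Wildcard: 0.0.15.255


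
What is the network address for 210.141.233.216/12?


IP:   11010010.10001101.11101001.11011000
Mask: 11111111.11110000.00000000.00000000
AND operation:
Net:  11010010.10000000.00000000.00000000
Network: 210.128.0.0/12


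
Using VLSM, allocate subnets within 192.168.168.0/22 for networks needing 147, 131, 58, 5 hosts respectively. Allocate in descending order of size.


147 hosts -> /24 (254 usable): 192.168.168.0/24
131 hosts -> /24 (254 usable): 192.168.169.0/24
58 hosts -> /26 (62 usable): 192.168.170.0/26
5 hosts -> /29 (6 usable): 192.168.170.64/29
Allocation: 192.168.168.0/24 (147 hosts, 254 usable); 192.168.169.0/24 (131 hosts, 254 usable); 192.168.170.0/26 (58 hosts, 62 usable); 192.168.170.64/29 (5 hosts, 6 usable)


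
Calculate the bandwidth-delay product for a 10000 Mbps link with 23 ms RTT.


BDP = bandwidth * RTT
= 10000 Mbps * 23 ms
= 10000 * 1e6 * 23 / 1000 bits
= 230000000 bits
= 28750000 bytes
= 28076.1719 KB
BDP = 230000000 bits (28750000 bytes)


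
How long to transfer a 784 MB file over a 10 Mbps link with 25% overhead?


Effective throughput = 10 * (1 - 25/100) = 7.5 Mbps
File size in Mb = 784 * 8 = 6272 Mb
Time = 6272 / 7.5
Time = 836.2667 seconds


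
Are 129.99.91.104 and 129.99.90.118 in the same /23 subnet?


Mask: 255.255.254.0
129.99.91.104 AND mask = 129.99.90.0
129.99.90.118 AND mask = 129.99.90.0
Yes, same subnet (129.99.90.0)


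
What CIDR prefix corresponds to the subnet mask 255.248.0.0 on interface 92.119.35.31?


Binary: 11111111.11111000.00000000.00000000
Count leading 1s
Prefix: /13


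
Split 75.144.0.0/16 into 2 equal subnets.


New prefix = 16 + 1 = 17
Each subnet has 32768 addresses
  75.144.0.0/17
  75.144.128.0/17
Subnets: 75.144.0.0/17, 75.144.128.0/17


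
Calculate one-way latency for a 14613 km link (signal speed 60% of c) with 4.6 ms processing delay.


Speed = 0.6 * 3e5 km/s = 180000 km/s
Propagation delay = 14613 / 180000 = 0.0812 s = 81.1833 ms
Processing delay = 4.6 ms
Total one-way latency = 85.7833 ms


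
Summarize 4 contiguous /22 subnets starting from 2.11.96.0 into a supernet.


Original prefix: /22
Number of subnets: 4 = 2^2
New prefix = 22 - 2 = 20
Supernet: 2.11.96.0/20


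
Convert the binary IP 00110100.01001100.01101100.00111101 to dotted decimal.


00110100 = 52
01001100 = 76
01101100 = 108
00111101 = 61
IP: 52.76.108.61


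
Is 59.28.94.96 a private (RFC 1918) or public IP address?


RFC 1918 private ranges:
  10.0.0.0/8 (10.0.0.0 - 10.255.255.255)
  172.16.0.0/12 (172.16.0.0 - 172.31.255.255)
  192.168.0.0/16 (192.168.0.0 - 192.168.255.255)
Public (not in any RFC 1918 range)


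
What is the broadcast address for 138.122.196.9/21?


Network: 138.122.192.0/21
Host bits = 11
Set all host bits to 1:
Broadcast: 138.122.199.255


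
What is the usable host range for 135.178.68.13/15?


Network: 135.178.0.0
Broadcast: 135.179.255.255
First usable = network + 1
Last usable = broadcast - 1
Range: 135.178.0.1 to 135.179.255.254


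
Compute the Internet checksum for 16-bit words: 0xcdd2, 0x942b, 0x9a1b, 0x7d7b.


Sum all words (with carry folding):
+ 0xcdd2 = 0xcdd2
+ 0x942b = 0x61fe
+ 0x9a1b = 0xfc19
+ 0x7d7b = 0x7995
One's complement: ~0x7995
Checksum = 0x866a


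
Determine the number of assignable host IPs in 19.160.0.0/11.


Host bits = 32 - 11 = 21
Total addresses = 2^21 = 2097152
Usable = total - 2 (network and broadcast)
Usable hosts: 2097150


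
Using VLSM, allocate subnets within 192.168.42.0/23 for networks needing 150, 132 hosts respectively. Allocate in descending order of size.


150 hosts -> /24 (254 usable): 192.168.42.0/24
132 hosts -> /24 (254 usable): 192.168.43.0/24
Allocation: 192.168.42.0/24 (150 hosts, 254 usable); 192.168.43.0/24 (132 hosts, 254 usable)


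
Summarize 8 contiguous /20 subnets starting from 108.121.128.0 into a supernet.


Original prefix: /20
Number of subnets: 8 = 2^3
New prefix = 20 - 3 = 17
Supernet: 108.121.128.0/17


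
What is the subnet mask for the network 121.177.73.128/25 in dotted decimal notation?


/25 means 25 network bits, 7 host bits
Binary: 11111111111111111111111110000000
Mask: 255.255.255.128


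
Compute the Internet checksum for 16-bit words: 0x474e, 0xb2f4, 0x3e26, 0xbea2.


Sum all words (with carry folding):
+ 0x474e = 0x474e
+ 0xb2f4 = 0xfa42
+ 0x3e26 = 0x3869
+ 0xbea2 = 0xf70b
One's complement: ~0xf70b
Checksum = 0x08f4


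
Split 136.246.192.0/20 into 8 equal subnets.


New prefix = 20 + 3 = 23
Each subnet has 512 addresses
  136.246.192.0/23
  136.246.194.0/23
  136.246.196.0/23
  136.246.198.0/23
  136.246.200.0/23
  136.246.202.0/23
  136.246.204.0/23
  136.246.206.0/23
Subnets: 136.246.192.0/23, 136.246.194.0/23, 136.246.196.0/23, 136.246.198.0/23, 136.246.200.0/23, 136.246.202.0/23, 136.246.204.0/23, 136.246.206.0/23


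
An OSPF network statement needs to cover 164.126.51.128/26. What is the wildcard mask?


Subnet mask: 255.255.255.192
Wildcard = 255.255.255.255 - subnet mask
255 - 255 = 0
255 - 255 = 0
255 - 255 = 0
255 - 192 = 63
Wildcard: 0.0.0.63


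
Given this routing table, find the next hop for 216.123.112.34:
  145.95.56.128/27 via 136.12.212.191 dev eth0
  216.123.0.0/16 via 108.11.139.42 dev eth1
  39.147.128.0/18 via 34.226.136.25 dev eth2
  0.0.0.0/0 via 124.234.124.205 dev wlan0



Longest prefix match for 216.123.112.34:
  /27 145.95.56.128: no
  /16 216.123.0.0: MATCH
  /18 39.147.128.0: no
  /0 0.0.0.0: MATCH
Selected: next-hop 108.11.139.42 via eth1 (matched /16)


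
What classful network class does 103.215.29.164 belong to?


First octet: 103
Binary: 01100111
0xxxxxxx -> Class A (1-126)
Class A, default mask 255.0.0.0 (/8)


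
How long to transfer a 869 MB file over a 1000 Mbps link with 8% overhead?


Effective throughput = 1000 * (1 - 8/100) = 920 Mbps
File size in Mb = 869 * 8 = 6952 Mb
Time = 6952 / 920
Time = 7.5565 seconds


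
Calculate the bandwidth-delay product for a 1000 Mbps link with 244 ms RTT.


BDP = bandwidth * RTT
= 1000 Mbps * 244 ms
= 1000 * 1e6 * 244 / 1000 bits
= 244000000 bits
= 30500000 bytes
= 29785.1562 KB
BDP = 244000000 bits (30500000 bytes)


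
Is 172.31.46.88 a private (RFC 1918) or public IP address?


RFC 1918 private ranges:
  10.0.0.0/8 (10.0.0.0 - 10.255.255.255)
  172.16.0.0/12 (172.16.0.0 - 172.31.255.255)
  192.168.0.0/16 (192.168.0.0 - 192.168.255.255)
Private (in 172.16.0.0/12)


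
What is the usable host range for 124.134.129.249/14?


Network: 124.132.0.0
Broadcast: 124.135.255.255
First usable = network + 1
Last usable = broadcast - 1
Range: 124.132.0.1 to 124.135.255.254


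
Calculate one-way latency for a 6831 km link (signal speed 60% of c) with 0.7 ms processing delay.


Speed = 0.6 * 3e5 km/s = 180000 km/s
Propagation delay = 6831 / 180000 = 0.0379 s = 37.95 ms
Processing delay = 0.7 ms
Total one-way latency = 38.65 ms


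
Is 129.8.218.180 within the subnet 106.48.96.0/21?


Subnet network: 106.48.96.0
Test IP AND mask: 129.8.216.0
No, 129.8.218.180 is not in 106.48.96.0/21


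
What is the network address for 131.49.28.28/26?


IP:   10000011.00110001.00011100.00011100
Mask: 11111111.11111111.11111111.11000000
AND operation:
Net:  10000011.00110001.00011100.00000000
Network: 131.49.28.0/26


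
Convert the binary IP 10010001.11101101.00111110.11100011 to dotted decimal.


10010001 = 145
11101101 = 237
00111110 = 62
11100011 = 227
IP: 145.237.62.227


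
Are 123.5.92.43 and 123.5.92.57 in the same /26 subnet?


Mask: 255.255.255.192
123.5.92.43 AND mask = 123.5.92.0
123.5.92.57 AND mask = 123.5.92.0
Yes, same subnet (123.5.92.0)


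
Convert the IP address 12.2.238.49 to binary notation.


12 = 00001100
2 = 00000010
238 = 11101110
49 = 00110001
Binary: 00001100.00000010.11101110.00110001


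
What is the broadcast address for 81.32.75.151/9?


Network: 81.0.0.0/9
Host bits = 23
Set all host bits to 1:
Broadcast: 81.127.255.255


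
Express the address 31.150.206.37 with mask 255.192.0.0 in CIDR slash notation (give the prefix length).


Binary: 11111111.11000000.00000000.00000000
Count leading 1s
Prefix: /10


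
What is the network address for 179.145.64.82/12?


IP:   10110011.10010001.01000000.01010010
Mask: 11111111.11110000.00000000.00000000
AND operation:
Net:  10110011.10010000.00000000.00000000
Network: 179.144.0.0/12


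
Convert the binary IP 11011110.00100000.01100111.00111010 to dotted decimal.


11011110 = 222
00100000 = 32
01100111 = 103
00111010 = 58
IP: 222.32.103.58


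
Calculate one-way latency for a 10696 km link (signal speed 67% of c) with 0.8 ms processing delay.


Speed = 0.67 * 3e5 km/s = 201000 km/s
Propagation delay = 10696 / 201000 = 0.0532 s = 53.2139 ms
Processing delay = 0.8 ms
Total one-way latency = 54.0139 ms


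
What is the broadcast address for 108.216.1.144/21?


Network: 108.216.0.0/21
Host bits = 11
Set all host bits to 1:
Broadcast: 108.216.7.255


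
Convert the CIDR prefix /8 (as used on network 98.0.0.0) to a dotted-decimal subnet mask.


/8 means 8 network bits, 24 host bits
Binary: 11111111000000000000000000000000
Mask: 255.0.0.0


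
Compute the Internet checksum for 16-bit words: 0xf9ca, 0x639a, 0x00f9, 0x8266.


Sum all words (with carry folding):
+ 0xf9ca = 0xf9ca
+ 0x639a = 0x5d65
+ 0x00f9 = 0x5e5e
+ 0x8266 = 0xe0c4
One's complement: ~0xe0c4
Checksum = 0x1f3b


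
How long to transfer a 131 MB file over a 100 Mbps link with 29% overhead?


Effective throughput = 100 * (1 - 29/100) = 71 Mbps
File size in Mb = 131 * 8 = 1048 Mb
Time = 1048 / 71
Time = 14.7606 seconds


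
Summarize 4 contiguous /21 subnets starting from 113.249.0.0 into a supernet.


Original prefix: /21
Number of subnets: 4 = 2^2
New prefix = 21 - 2 = 19
Supernet: 113.249.0.0/19


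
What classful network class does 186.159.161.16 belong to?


First octet: 186
Binary: 10111010
10xxxxxx -> Class B (128-191)
Class B, default mask 255.255.0.0 (/16)


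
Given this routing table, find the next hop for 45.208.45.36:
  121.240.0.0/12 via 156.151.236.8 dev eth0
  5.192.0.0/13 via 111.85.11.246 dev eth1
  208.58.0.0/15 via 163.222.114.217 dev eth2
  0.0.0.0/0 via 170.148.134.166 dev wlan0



Longest prefix match for 45.208.45.36:
  /12 121.240.0.0: no
  /13 5.192.0.0: no
  /15 208.58.0.0: no
  /0 0.0.0.0: MATCH
Selected: next-hop 170.148.134.166 via wlan0 (matched /0)


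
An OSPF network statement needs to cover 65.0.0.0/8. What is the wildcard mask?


Subnet mask: 255.0.0.0
Wildcard = 255.255.255.255 - subnet mask
255 - 255 = 0
255 - 0 = 255
255 - 0 = 255
255 - 0 = 255
Wildcard: 0.255.255.255


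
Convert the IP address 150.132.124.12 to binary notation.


150 = 10010110
132 = 10000100
124 = 01111100
12 = 00001100
Binary: 10010110.10000100.01111100.00001100


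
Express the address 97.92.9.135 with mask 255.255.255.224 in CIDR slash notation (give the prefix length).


Binary: 11111111.11111111.11111111.11100000
Count leading 1s
Prefix: /27


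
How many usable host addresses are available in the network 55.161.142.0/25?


Host bits = 32 - 25 = 7
Total addresses = 2^7 = 128
Usable = total - 2 (network and broadcast)
Usable hosts: 126


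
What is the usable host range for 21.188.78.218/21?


Network: 21.188.72.0
Broadcast: 21.188.79.255
First usable = network + 1
Last usable = broadcast - 1
Range: 21.188.72.1 to 21.188.79.254


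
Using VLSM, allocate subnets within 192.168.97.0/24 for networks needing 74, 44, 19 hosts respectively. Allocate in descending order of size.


74 hosts -> /25 (126 usable): 192.168.97.0/25
44 hosts -> /26 (62 usable): 192.168.97.128/26
19 hosts -> /27 (30 usable): 192.168.97.192/27
Allocation: 192.168.97.0/25 (74 hosts, 126 usable); 192.168.97.128/26 (44 hosts, 62 usable); 192.168.97.192/27 (19 hosts, 30 usable)


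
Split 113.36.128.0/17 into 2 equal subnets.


New prefix = 17 + 1 = 18
Each subnet has 16384 addresses
  113.36.128.0/18
  113.36.192.0/18
Subnets: 113.36.128.0/18, 113.36.192.0/18


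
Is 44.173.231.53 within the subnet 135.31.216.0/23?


Subnet network: 135.31.216.0
Test IP AND mask: 44.173.230.0
No, 44.173.231.53 is not in 135.31.216.0/23


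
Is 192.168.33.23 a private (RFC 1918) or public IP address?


RFC 1918 private ranges:
  10.0.0.0/8 (10.0.0.0 - 10.255.255.255)
  172.16.0.0/12 (172.16.0.0 - 172.31.255.255)
  192.168.0.0/16 (192.168.0.0 - 192.168.255.255)
Private (in 192.168.0.0/16)


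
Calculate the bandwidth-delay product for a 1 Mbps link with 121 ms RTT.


BDP = bandwidth * RTT
= 1 Mbps * 121 ms
= 1 * 1e6 * 121 / 1000 bits
= 121000 bits
= 15125 bytes
= 14.7705 KB
BDP = 121000 bits (15125 bytes)


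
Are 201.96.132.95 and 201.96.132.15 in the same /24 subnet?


Mask: 255.255.255.0
201.96.132.95 AND mask = 201.96.132.0
201.96.132.15 AND mask = 201.96.132.0
Yes, same subnet (201.96.132.0)


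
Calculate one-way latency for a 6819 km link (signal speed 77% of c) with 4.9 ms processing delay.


Speed = 0.77 * 3e5 km/s = 231000 km/s
Propagation delay = 6819 / 231000 = 0.0295 s = 29.5195 ms
Processing delay = 4.9 ms
Total one-way latency = 34.4195 ms


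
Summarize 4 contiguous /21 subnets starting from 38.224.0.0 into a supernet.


Original prefix: /21
Number of subnets: 4 = 2^2
New prefix = 21 - 2 = 19
Supernet: 38.224.0.0/19


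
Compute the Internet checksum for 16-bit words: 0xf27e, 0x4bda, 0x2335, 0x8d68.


Sum all words (with carry folding):
+ 0xf27e = 0xf27e
+ 0x4bda = 0x3e59
+ 0x2335 = 0x618e
+ 0x8d68 = 0xeef6
One's complement: ~0xeef6
Checksum = 0x1109


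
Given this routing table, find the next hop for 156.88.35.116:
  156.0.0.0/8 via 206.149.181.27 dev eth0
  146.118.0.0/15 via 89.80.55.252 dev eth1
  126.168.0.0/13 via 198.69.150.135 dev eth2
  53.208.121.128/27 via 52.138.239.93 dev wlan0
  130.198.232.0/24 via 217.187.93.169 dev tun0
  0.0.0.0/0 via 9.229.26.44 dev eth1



Longest prefix match for 156.88.35.116:
  /8 156.0.0.0: MATCH
  /15 146.118.0.0: no
  /13 126.168.0.0: no
  /27 53.208.121.128: no
  /24 130.198.232.0: no
  /0 0.0.0.0: MATCH
Selected: next-hop 206.149.181.27 via eth0 (matched /8)


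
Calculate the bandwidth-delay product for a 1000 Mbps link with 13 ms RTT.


BDP = bandwidth * RTT
= 1000 Mbps * 13 ms
= 1000 * 1e6 * 13 / 1000 bits
= 13000000 bits
= 1625000 bytes
= 1586.9141 KB
BDP = 13000000 bits (1625000 bytes)


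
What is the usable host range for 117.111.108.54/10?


Network: 117.64.0.0
Broadcast: 117.127.255.255
First usable = network + 1
Last usable = broadcast - 1
Range: 117.64.0.1 to 117.127.255.254


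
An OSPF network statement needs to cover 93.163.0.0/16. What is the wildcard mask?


Subnet mask: 255.255.0.0
Wildcard = 255.255.255.255 - subnet mask
255 - 255 = 0
255 - 255 = 0
255 - 0 = 255
255 - 0 = 255
Wildcard: 0.0.255.255


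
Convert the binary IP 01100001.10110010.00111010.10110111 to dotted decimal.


01100001 = 97
10110010 = 178
00111010 = 58
10110111 = 183
IP: 97.178.58.183


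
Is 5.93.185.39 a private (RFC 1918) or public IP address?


RFC 1918 private ranges:
  10.0.0.0/8 (10.0.0.0 - 10.255.255.255)
  172.16.0.0/12 (172.16.0.0 - 172.31.255.255)
  192.168.0.0/16 (192.168.0.0 - 192.168.255.255)
Public (not in any RFC 1918 range)


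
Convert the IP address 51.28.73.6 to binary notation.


51 = 00110011
28 = 00011100
73 = 01001001
6 = 00000110
Binary: 00110011.00011100.01001001.00000110


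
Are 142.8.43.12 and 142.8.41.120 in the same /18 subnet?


Mask: 255.255.192.0
142.8.43.12 AND mask = 142.8.0.0
142.8.41.120 AND mask = 142.8.0.0
Yes, same subnet (142.8.0.0)


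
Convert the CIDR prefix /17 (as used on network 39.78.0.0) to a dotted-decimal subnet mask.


/17 means 17 network bits, 15 host bits
Binary: 11111111111111111000000000000000
Mask: 255.255.128.0


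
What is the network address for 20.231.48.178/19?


IP:   00010100.11100111.00110000.10110010
Mask: 11111111.11111111.11100000.00000000
AND operation:
Net:  00010100.11100111.00100000.00000000
Network: 20.231.32.0/19


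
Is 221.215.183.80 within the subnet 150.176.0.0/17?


Subnet network: 150.176.0.0
Test IP AND mask: 221.215.128.0
No, 221.215.183.80 is not in 150.176.0.0/17


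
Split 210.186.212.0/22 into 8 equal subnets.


New prefix = 22 + 3 = 25
Each subnet has 128 addresses
  210.186.212.0/25
  210.186.212.128/25
  210.186.213.0/25
  210.186.213.128/25
  210.186.214.0/25
  210.186.214.128/25
  210.186.215.0/25
  210.186.215.128/25
Subnets: 210.186.212.0/25, 210.186.212.128/25, 210.186.213.0/25, 210.186.213.128/25, 210.186.214.0/25, 210.186.214.128/25, 210.186.215.0/25, 210.186.215.128/25


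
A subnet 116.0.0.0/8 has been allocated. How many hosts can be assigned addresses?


Host bits = 32 - 8 = 24
Total addresses = 2^24 = 16777216
Usable = total - 2 (network and broadcast)
Usable hosts: 16777214


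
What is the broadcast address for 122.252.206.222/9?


Network: 122.128.0.0/9
Host bits = 23
Set all host bits to 1:
Broadcast: 122.255.255.255


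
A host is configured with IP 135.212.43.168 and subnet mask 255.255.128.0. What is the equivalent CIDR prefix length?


Binary: 11111111.11111111.10000000.00000000
Count leading 1s
Prefix: /17


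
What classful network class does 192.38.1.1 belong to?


First octet: 192
Binary: 11000000
110xxxxx -> Class C (192-223)
Class C, default mask 255.255.255.0 (/24)


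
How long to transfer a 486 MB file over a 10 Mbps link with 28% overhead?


Effective throughput = 10 * (1 - 28/100) = 7.2 Mbps
File size in Mb = 486 * 8 = 3888 Mb
Time = 3888 / 7.2
Time = 540 seconds


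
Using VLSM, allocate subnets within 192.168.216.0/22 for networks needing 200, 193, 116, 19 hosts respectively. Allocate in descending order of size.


200 hosts -> /24 (254 usable): 192.168.216.0/24
193 hosts -> /24 (254 usable): 192.168.217.0/24
116 hosts -> /25 (126 usable): 192.168.218.0/25
19 hosts -> /27 (30 usable): 192.168.218.128/27
Allocation: 192.168.216.0/24 (200 hosts, 254 usable); 192.168.217.0/24 (193 hosts, 254 usable); 192.168.218.0/25 (116 hosts, 126 usable); 192.168.218.128/27 (19 hosts, 30 usable)


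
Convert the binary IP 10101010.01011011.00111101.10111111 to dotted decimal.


10101010 = 170
01011011 = 91
00111101 = 61
10111111 = 191
IP: 170.91.61.191


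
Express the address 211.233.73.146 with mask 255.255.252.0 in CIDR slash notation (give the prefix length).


Binary: 11111111.11111111.11111100.00000000
Count leading 1s
Prefix: /22


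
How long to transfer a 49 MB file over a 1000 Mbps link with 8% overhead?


Effective throughput = 1000 * (1 - 8/100) = 920 Mbps
File size in Mb = 49 * 8 = 392 Mb
Time = 392 / 920
Time = 0.4261 seconds


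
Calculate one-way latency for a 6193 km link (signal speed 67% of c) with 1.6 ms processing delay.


Speed = 0.67 * 3e5 km/s = 201000 km/s
Propagation delay = 6193 / 201000 = 0.0308 s = 30.8109 ms
Processing delay = 1.6 ms
Total one-way latency = 32.4109 ms


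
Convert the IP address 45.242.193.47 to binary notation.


45 = 00101101
242 = 11110010
193 = 11000001
47 = 00101111
Binary: 00101101.11110010.11000001.00101111


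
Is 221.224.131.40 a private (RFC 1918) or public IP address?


RFC 1918 private ranges:
  10.0.0.0/8 (10.0.0.0 - 10.255.255.255)
  172.16.0.0/12 (172.16.0.0 - 172.31.255.255)
  192.168.0.0/16 (192.168.0.0 - 192.168.255.255)
Public (not in any RFC 1918 range)


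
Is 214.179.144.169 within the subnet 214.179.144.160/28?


Subnet network: 214.179.144.160
Test IP AND mask: 214.179.144.160
Yes, 214.179.144.169 is in 214.179.144.160/28


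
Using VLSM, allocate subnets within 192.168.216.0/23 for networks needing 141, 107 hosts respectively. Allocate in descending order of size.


141 hosts -> /24 (254 usable): 192.168.216.0/24
107 hosts -> /25 (126 usable): 192.168.217.0/25
Allocation: 192.168.216.0/24 (141 hosts, 254 usable); 192.168.217.0/25 (107 hosts, 126 usable)


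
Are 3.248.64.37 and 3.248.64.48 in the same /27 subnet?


Mask: 255.255.255.224
3.248.64.37 AND mask = 3.248.64.32
3.248.64.48 AND mask = 3.248.64.32
Yes, same subnet (3.248.64.32)


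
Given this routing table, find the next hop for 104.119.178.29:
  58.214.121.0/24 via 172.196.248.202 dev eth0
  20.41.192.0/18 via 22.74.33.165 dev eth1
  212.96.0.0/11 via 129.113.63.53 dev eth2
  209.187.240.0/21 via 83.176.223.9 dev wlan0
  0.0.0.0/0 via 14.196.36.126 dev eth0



Longest prefix match for 104.119.178.29:
  /24 58.214.121.0: no
  /18 20.41.192.0: no
  /11 212.96.0.0: no
  /21 209.187.240.0: no
  /0 0.0.0.0: MATCH
Selected: next-hop 14.196.36.126 via eth0 (matched /0)


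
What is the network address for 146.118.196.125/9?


IP:   10010010.01110110.11000100.01111101
Mask: 11111111.10000000.00000000.00000000
AND operation:
Net:  10010010.00000000.00000000.00000000
Network: 146.0.0.0/9


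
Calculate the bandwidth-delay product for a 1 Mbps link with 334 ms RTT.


BDP = bandwidth * RTT
= 1 Mbps * 334 ms
= 1 * 1e6 * 334 / 1000 bits
= 334000 bits
= 41750 bytes
= 40.7715 KB
BDP = 334000 bits (41750 bytes)


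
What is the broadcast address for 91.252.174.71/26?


Network: 91.252.174.64/26
Host bits = 6
Set all host bits to 1:
Broadcast: 91.252.174.127


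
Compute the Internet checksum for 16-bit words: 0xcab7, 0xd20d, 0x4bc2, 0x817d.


Sum all words (with carry folding):
+ 0xcab7 = 0xcab7
+ 0xd20d = 0x9cc5
+ 0x4bc2 = 0xe887
+ 0x817d = 0x6a05
One's complement: ~0x6a05
Checksum = 0x95fa


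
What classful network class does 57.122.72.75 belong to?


First octet: 57
Binary: 00111001
0xxxxxxx -> Class A (1-126)
Class A, default mask 255.0.0.0 (/8)


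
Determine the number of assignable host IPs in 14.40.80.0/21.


Host bits = 32 - 21 = 11
Total addresses = 2^11 = 2048
Usable = total - 2 (network and broadcast)
Usable hosts: 2046


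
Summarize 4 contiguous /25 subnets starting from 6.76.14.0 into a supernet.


Original prefix: /25
Number of subnets: 4 = 2^2
New prefix = 25 - 2 = 23
Supernet: 6.76.14.0/23


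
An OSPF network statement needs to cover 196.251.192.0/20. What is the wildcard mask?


Subnet mask: 255.255.240.0
Wildcard = 255.255.255.255 - subnet mask
255 - 255 = 0
255 - 255 = 0
255 - 240 = 15
255 - 0 = 255
Wildcard: 0.0.15.255


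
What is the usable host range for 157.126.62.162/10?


Network: 157.64.0.0
Broadcast: 157.127.255.255
First usable = network + 1
Last usable = broadcast - 1
Range: 157.64.0.1 to 157.127.255.254


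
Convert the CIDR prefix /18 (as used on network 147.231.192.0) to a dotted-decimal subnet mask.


/18 means 18 network bits, 14 host bits
Binary: 11111111111111111100000000000000
Mask: 255.255.192.0


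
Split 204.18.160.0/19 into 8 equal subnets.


New prefix = 19 + 3 = 22
Each subnet has 1024 addresses
  204.18.160.0/22
  204.18.164.0/22
  204.18.168.0/22
  204.18.172.0/22
  204.18.176.0/22
  204.18.180.0/22
  204.18.184.0/22
  204.18.188.0/22
Subnets: 204.18.160.0/22, 204.18.164.0/22, 204.18.168.0/22, 204.18.172.0/22, 204.18.176.0/22, 204.18.180.0/22, 204.18.184.0/22, 204.18.188.0/22


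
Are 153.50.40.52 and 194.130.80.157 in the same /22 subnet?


Mask: 255.255.252.0
153.50.40.52 AND mask = 153.50.40.0
194.130.80.157 AND mask = 194.130.80.0
No, different subnets (153.50.40.0 vs 194.130.80.0)


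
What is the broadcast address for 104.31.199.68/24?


Network: 104.31.199.0/24
Host bits = 8
Set all host bits to 1:
Broadcast: 104.31.199.255


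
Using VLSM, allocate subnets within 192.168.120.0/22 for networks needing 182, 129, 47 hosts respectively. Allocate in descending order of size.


182 hosts -> /24 (254 usable): 192.168.120.0/24
129 hosts -> /24 (254 usable): 192.168.121.0/24
47 hosts -> /26 (62 usable): 192.168.122.0/26
Allocation: 192.168.120.0/24 (182 hosts, 254 usable); 192.168.121.0/24 (129 hosts, 254 usable); 192.168.122.0/26 (47 hosts, 62 usable)


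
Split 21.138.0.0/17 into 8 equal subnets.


New prefix = 17 + 3 = 20
Each subnet has 4096 addresses
  21.138.0.0/20
  21.138.16.0/20
  21.138.32.0/20
  21.138.48.0/20
  21.138.64.0/20
  21.138.80.0/20
  21.138.96.0/20
  21.138.112.0/20
Subnets: 21.138.0.0/20, 21.138.16.0/20, 21.138.32.0/20, 21.138.48.0/20, 21.138.64.0/20, 21.138.80.0/20, 21.138.96.0/20, 21.138.112.0/20


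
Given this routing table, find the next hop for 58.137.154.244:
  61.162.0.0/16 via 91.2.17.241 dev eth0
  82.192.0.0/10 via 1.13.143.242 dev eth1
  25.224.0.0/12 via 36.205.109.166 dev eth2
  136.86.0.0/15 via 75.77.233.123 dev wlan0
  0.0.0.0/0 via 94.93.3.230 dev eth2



Longest prefix match for 58.137.154.244:
  /16 61.162.0.0: no
  /10 82.192.0.0: no
  /12 25.224.0.0: no
  /15 136.86.0.0: no
  /0 0.0.0.0: MATCH
Selected: next-hop 94.93.3.230 via eth2 (matched /0)


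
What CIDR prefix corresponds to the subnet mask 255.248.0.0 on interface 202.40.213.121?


Binary: 11111111.11111000.00000000.00000000
Count leading 1s
Prefix: /13


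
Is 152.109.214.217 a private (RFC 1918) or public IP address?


RFC 1918 private ranges:
  10.0.0.0/8 (10.0.0.0 - 10.255.255.255)
  172.16.0.0/12 (172.16.0.0 - 172.31.255.255)
  192.168.0.0/16 (192.168.0.0 - 192.168.255.255)
Public (not in any RFC 1918 range)


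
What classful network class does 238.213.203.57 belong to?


First octet: 238
Binary: 11101110
1110xxxx -> Class D (224-239)
Class D (multicast), default mask N/A


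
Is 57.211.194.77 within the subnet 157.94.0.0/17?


Subnet network: 157.94.0.0
Test IP AND mask: 57.211.128.0
No, 57.211.194.77 is not in 157.94.0.0/17


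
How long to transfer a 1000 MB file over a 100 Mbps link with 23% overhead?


Effective throughput = 100 * (1 - 23/100) = 77 Mbps
File size in Mb = 1000 * 8 = 8000 Mb
Time = 8000 / 77
Time = 103.8961 seconds


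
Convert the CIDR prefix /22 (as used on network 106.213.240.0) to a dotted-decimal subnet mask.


/22 means 22 network bits, 10 host bits
Binary: 11111111111111111111110000000000
Mask: 255.255.252.0


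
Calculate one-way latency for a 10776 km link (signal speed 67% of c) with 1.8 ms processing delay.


Speed = 0.67 * 3e5 km/s = 201000 km/s
Propagation delay = 10776 / 201000 = 0.0536 s = 53.6119 ms
Processing delay = 1.8 ms
Total one-way latency = 55.4119 ms


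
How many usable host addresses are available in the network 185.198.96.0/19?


Host bits = 32 - 19 = 13
Total addresses = 2^13 = 8192
Usable = total - 2 (network and broadcast)
Usable hosts: 8190
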